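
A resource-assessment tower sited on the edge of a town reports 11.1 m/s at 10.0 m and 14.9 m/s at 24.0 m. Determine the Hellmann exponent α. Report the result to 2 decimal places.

Power law: V₂/V₁ = (z₂/z₁)^α ⇒ α = ln(V₂/V₁) / ln(z₂/z₁)
α = ln(14.9/11.1) / ln(24.0/10.0) = ln(1.3423) / ln(2.4000)
  = 0.29442 / 0.87547 = 0.33630

α ≈ 0.34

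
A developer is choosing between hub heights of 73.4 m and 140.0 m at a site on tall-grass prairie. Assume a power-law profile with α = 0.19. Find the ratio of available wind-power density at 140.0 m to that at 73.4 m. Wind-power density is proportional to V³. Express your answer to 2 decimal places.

Speed ratio: V_B/V_A = (z_B/z_A)^α = (140.0/73.4)^0.19 = (1.9074)^0.19 = 1.13053
Power-density ratio: P_B/P_A = (V_B/V_A)³ = (1.13053)³ = 1.44493

1.44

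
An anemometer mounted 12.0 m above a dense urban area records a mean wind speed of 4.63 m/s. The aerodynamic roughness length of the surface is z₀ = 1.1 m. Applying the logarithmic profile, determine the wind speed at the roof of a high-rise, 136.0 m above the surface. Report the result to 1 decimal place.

9.3 m/s

Log law: V(z) ∝ ln(z/z₀), so V₂/V₁ = ln(z₂/z₀) / ln(z₁/z₀).
ln(136.0/1.1) = 4.8173, ln(12.0/1.1) = 2.3896
V₂ = 4.63 × 4.8173/2.3896 = 4.63 × 2.0160 = 9.3339 m/s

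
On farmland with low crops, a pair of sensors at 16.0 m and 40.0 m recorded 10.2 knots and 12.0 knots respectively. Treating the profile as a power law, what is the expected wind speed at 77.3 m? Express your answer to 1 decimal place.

First find α: α = ln(V₂/V₁)/ln(z₂/z₁) = ln(12.0/10.2)/ln(40.0/16.0) = 0.16252/0.91629 = 0.1774
Extrapolate from 40.0 m to 77.3 m: V₃ = 12.0 × (77.3/40.0)^0.1774 = 12.0 × 1.1240 = 13.4874 knots

13.5 knots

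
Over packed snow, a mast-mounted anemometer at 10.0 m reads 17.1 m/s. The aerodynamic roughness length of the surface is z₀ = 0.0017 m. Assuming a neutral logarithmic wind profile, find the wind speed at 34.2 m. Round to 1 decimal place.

Log law: V(z) ∝ ln(z/z₀), so V₂/V₁ = ln(z₂/z₀) / ln(z₁/z₀).
ln(34.2/0.0017) = 9.9094, ln(10.0/0.0017) = 8.6797
V₂ = 17.1 × 9.9094/8.6797 = 17.1 × 1.1417 = 19.5225 m/s

19.5 m/s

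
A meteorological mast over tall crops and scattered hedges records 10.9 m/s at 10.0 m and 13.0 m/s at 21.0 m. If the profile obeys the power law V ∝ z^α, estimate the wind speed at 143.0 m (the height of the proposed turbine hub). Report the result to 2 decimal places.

First find α: α = ln(V₂/V₁)/ln(z₂/z₁) = ln(13.0/10.9)/ln(21.0/10.0) = 0.17619/0.74194 = 0.2375
Extrapolate from 21.0 m to 143.0 m: V₃ = 13.0 × (143.0/21.0)^0.2375 = 13.0 × 1.5770 = 20.5013 m/s

20.50 m/s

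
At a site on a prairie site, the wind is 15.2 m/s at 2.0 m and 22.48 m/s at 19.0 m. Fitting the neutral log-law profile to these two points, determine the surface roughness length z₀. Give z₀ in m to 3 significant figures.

Log law: V(z) ∝ ln(z/z₀). With r = V₁/V₂ = 15.2/22.48 = 0.67616,
r · ln(z₂/z₀) = ln(z₁/z₀) ⇒ ln z₀ = (ln z₁ − r·ln z₂)/(1 − r)
ln z₀ = (0.69315 − 0.67616×2.94444) / 0.32384 = -4.0074
z₀ = exp(-4.0074) = 0.01818 m

z₀ ≈ 0.0182 m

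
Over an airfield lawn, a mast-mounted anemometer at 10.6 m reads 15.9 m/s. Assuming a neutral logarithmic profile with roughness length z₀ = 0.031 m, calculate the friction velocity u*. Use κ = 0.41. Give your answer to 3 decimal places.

Log law: V(z) = (u*/κ) · ln(z/z₀) ⇒ u* = κ · V / ln(z/z₀)
u* = 0.41 × 15.9 / ln(10.6/0.031) = 0.41 × 15.9 / 5.8346
   = 6.5190 / 5.8346 = 1.1173 m/s

u* ≈ 1.117 m/s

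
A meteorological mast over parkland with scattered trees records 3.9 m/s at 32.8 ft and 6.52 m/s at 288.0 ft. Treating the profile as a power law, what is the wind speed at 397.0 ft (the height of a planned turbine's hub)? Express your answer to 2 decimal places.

7.03 m/s

First find α: α = ln(V₂/V₁)/ln(z₂/z₁) = ln(6.52/3.9)/ln(288.0/32.8) = 0.51390/2.17253 = 0.2365
Extrapolate from 288.0 ft to 397.0 ft: V₃ = 6.52 × (397.0/288.0)^0.2365 = 6.52 × 1.0789 = 7.0343 m/s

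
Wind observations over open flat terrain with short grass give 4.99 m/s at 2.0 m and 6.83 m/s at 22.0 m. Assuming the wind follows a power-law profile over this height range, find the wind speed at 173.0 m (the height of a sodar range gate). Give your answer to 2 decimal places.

8.95 m/s

First find α: α = ln(V₂/V₁)/ln(z₂/z₁) = ln(6.83/4.99)/ln(22.0/2.0) = 0.31389/2.39790 = 0.1309
Extrapolate from 22.0 m to 173.0 m: V₃ = 6.83 × (173.0/22.0)^0.1309 = 6.83 × 1.3099 = 8.9466 m/s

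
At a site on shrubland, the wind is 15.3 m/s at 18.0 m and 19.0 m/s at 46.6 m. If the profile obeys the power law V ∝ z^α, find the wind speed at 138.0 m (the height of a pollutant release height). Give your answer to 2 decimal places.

24.33 m/s

First find α: α = ln(V₂/V₁)/ln(z₂/z₁) = ln(19.0/15.3)/ln(46.6/18.0) = 0.21659/0.95123 = 0.2277
Extrapolate from 46.6 m to 138.0 m: V₃ = 19.0 × (138.0/46.6)^0.2277 = 19.0 × 1.2804 = 24.3281 m/s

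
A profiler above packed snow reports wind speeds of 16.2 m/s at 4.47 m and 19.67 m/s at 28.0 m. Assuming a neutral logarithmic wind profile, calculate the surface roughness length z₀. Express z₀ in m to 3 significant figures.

z₀ ≈ 0.000851 m

Log law: V(z) ∝ ln(z/z₀). With r = V₁/V₂ = 16.2/19.67 = 0.82359,
r · ln(z₂/z₀) = ln(z₁/z₀) ⇒ ln z₀ = (ln z₁ − r·ln z₂)/(1 − r)
ln z₀ = (1.49739 − 0.82359×3.33220) / 0.17641 = -7.0686
z₀ = exp(-7.0686) = 0.0008514 m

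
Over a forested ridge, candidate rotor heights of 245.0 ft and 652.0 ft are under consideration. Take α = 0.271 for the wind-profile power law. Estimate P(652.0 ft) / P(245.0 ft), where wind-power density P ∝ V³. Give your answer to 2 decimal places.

Speed ratio: V_B/V_A = (z_B/z_A)^α = (652.0/245.0)^0.271 = (2.6612)^0.271 = 1.30376
Power-density ratio: P_B/P_A = (V_B/V_A)³ = (1.30376)³ = 2.21611

2.22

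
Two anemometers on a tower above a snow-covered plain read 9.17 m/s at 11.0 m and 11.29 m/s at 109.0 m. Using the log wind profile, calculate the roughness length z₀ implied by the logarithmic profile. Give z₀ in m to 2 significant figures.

z₀ ≈ 0.00054 m

Log law: V(z) ∝ ln(z/z₀). With r = V₁/V₂ = 9.17/11.29 = 0.81222,
r · ln(z₂/z₀) = ln(z₁/z₀) ⇒ ln z₀ = (ln z₁ − r·ln z₂)/(1 − r)
ln z₀ = (2.39790 − 0.81222×4.69135) / 0.18778 = -7.5224
z₀ = exp(-7.5224) = 0.0005408 m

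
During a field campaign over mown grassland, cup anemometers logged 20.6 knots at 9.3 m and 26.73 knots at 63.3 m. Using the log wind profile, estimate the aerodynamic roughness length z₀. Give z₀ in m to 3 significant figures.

Log law: V(z) ∝ ln(z/z₀). With r = V₁/V₂ = 20.6/26.73 = 0.77067,
r · ln(z₂/z₀) = ln(z₁/z₀) ⇒ ln z₀ = (ln z₁ − r·ln z₂)/(1 − r)
ln z₀ = (2.23001 − 0.77067×4.14789) / 0.22933 = -4.2150
z₀ = exp(-4.2150) = 0.01477 m

z₀ ≈ 0.0148 m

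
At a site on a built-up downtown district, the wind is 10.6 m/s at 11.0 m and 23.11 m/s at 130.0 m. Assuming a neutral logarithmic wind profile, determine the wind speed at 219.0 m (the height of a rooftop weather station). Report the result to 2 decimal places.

25.75 m/s

Log law: V ∝ ln(z/z₀). From the pair, with r = V₁/V₂ = 0.45868,
ln z₀ = (ln z₁ − r·ln z₂)/(1 − r) = (2.3979 − 0.45868×4.8675)/0.54132 = 0.3053 → z₀ = 1.357 m
V₃ = V₁ · ln(z₃/z₀)/ln(z₁/z₀) = 10.6 × 5.0838/2.0926 = 25.7519 m/s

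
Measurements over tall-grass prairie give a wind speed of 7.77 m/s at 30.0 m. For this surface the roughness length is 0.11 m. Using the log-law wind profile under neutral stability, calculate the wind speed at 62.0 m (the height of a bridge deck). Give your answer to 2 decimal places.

8.78 m/s

Log law: V(z) ∝ ln(z/z₀), so V₂/V₁ = ln(z₂/z₀) / ln(z₁/z₀).
ln(62.0/0.11) = 6.3344, ln(30.0/0.11) = 5.6085
V₂ = 7.77 × 6.3344/5.6085 = 7.77 × 1.1294 = 8.7757 m/s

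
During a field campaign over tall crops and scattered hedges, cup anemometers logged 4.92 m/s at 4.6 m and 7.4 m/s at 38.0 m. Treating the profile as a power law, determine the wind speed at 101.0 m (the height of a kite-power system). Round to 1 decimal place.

First find α: α = ln(V₂/V₁)/ln(z₂/z₁) = ln(7.4/4.92)/ln(38.0/4.6) = 0.40817/2.11153 = 0.1933
Extrapolate from 38.0 m to 101.0 m: V₃ = 7.4 × (101.0/38.0)^0.1933 = 7.4 × 1.2080 = 8.9392 m/s

8.9 m/s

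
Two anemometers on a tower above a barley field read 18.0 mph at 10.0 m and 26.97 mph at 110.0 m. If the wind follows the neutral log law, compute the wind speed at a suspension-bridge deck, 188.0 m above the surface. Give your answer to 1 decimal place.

Log law: V ∝ ln(z/z₀). From the pair, with r = V₁/V₂ = 0.66741,
ln z₀ = (ln z₁ − r·ln z₂)/(1 − r) = (2.3026 − 0.66741×4.7005)/0.33259 = -2.5092 → z₀ = 0.08133 m
V₃ = V₁ · ln(z₃/z₀)/ln(z₁/z₀) = 18.0 × 7.7457/4.8118 = 28.9749 mph

29.0 mph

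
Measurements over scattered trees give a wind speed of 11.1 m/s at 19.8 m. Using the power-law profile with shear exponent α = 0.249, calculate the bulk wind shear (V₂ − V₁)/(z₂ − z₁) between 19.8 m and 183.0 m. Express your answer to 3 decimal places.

Power law: V₂ = V₁ · (z₂/z₁)^α = 11.1 × (9.2424)^0.249 = 19.3110 m/s
ΔV/Δz = (19.3110 − 11.1)/(183.0 − 19.8) = 8.2110/163.2000 = 0.05031 m/s/m

0.050 m/s/m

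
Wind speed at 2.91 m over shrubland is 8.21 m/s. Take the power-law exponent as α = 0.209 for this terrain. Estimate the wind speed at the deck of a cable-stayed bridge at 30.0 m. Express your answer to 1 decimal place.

Power-law profile: V₂ = V₁ · (z₂/z₁)^α
V₂ = 8.21 × (30.0/2.91)^0.209 = 8.21 × (10.3093)^0.209
    = 8.21 × 1.6284 = 13.3693 m/s

13.4 m/s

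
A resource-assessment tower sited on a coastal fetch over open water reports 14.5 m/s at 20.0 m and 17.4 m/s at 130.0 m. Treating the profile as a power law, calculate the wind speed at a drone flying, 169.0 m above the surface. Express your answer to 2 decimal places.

First find α: α = ln(V₂/V₁)/ln(z₂/z₁) = ln(17.4/14.5)/ln(130.0/20.0) = 0.18232/1.87180 = 0.0974
Extrapolate from 130.0 m to 169.0 m: V₃ = 17.4 × (169.0/130.0)^0.0974 = 17.4 × 1.0259 = 17.8504 m/s

17.85 m/s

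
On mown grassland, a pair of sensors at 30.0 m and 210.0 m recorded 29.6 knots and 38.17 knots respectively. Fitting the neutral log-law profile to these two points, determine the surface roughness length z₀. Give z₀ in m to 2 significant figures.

z₀ ≈ 0.036 m

Log law: V(z) ∝ ln(z/z₀). With r = V₁/V₂ = 29.6/38.17 = 0.77548,
r · ln(z₂/z₀) = ln(z₁/z₀) ⇒ ln z₀ = (ln z₁ − r·ln z₂)/(1 − r)
ln z₀ = (3.40120 − 0.77548×5.34711) / 0.22452 = -3.3198
z₀ = exp(-3.3198) = 0.03616 m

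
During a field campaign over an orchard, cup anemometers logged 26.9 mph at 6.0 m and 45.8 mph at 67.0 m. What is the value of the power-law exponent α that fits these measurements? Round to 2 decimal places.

Power law: V₂/V₁ = (z₂/z₁)^α ⇒ α = ln(V₂/V₁) / ln(z₂/z₁)
α = ln(45.8/26.9) / ln(67.0/6.0) = ln(1.7026) / ln(11.1667)
  = 0.53216 / 2.41293 = 0.22054

α ≈ 0.22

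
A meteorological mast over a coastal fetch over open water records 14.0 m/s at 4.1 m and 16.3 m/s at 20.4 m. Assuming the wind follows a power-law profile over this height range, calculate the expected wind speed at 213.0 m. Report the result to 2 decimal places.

First find α: α = ln(V₂/V₁)/ln(z₂/z₁) = ln(16.3/14.0)/ln(20.4/4.1) = 0.15211/1.60455 = 0.0948
Extrapolate from 20.4 m to 213.0 m: V₃ = 16.3 × (213.0/20.4)^0.0948 = 16.3 × 1.2490 = 20.3593 m/s

20.36 m/s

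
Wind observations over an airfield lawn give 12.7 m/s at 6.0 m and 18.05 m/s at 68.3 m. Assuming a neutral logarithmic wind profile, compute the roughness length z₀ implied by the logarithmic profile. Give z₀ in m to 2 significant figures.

Log law: V(z) ∝ ln(z/z₀). With r = V₁/V₂ = 12.7/18.05 = 0.70360,
r · ln(z₂/z₀) = ln(z₁/z₀) ⇒ ln z₀ = (ln z₁ − r·ln z₂)/(1 − r)
ln z₀ = (1.79176 − 0.70360×4.22391) / 0.29640 = -3.9818
z₀ = exp(-3.9818) = 0.01865 m

z₀ ≈ 0.019 m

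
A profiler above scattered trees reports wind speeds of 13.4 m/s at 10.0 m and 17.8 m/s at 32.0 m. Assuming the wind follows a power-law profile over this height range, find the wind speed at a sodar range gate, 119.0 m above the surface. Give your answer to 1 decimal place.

First find α: α = ln(V₂/V₁)/ln(z₂/z₁) = ln(17.8/13.4)/ln(32.0/10.0) = 0.28394/1.16315 = 0.2441
Extrapolate from 32.0 m to 119.0 m: V₃ = 17.8 × (119.0/32.0)^0.2441 = 17.8 × 1.3780 = 24.5281 m/s

24.5 m/s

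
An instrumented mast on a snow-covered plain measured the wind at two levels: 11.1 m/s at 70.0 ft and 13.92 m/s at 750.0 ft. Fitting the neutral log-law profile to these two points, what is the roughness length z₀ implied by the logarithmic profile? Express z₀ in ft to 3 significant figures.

Log law: V(z) ∝ ln(z/z₀). With r = V₁/V₂ = 11.1/13.92 = 0.79741,
r · ln(z₂/z₀) = ln(z₁/z₀) ⇒ ln z₀ = (ln z₁ − r·ln z₂)/(1 − r)
ln z₀ = (4.24850 − 0.79741×6.62007) / 0.20259 = -5.0864
z₀ = exp(-5.0864) = 0.006180 ft

z₀ ≈ 0.00618 ft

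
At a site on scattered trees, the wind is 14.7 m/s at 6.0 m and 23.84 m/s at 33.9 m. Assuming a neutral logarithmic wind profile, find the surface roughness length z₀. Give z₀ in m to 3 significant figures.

z₀ ≈ 0.370 m

Log law: V(z) ∝ ln(z/z₀). With r = V₁/V₂ = 14.7/23.84 = 0.61661,
r · ln(z₂/z₀) = ln(z₁/z₀) ⇒ ln z₀ = (ln z₁ − r·ln z₂)/(1 − r)
ln z₀ = (1.79176 − 0.61661×3.52342) / 0.38339 = -0.9933
z₀ = exp(-0.9933) = 0.3704 m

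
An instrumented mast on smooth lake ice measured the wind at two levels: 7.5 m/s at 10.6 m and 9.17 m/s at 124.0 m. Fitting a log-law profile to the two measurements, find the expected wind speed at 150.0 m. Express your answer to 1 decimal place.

9.3 m/s

Log law: V ∝ ln(z/z₀). From the pair, with r = V₁/V₂ = 0.81788,
ln z₀ = (ln z₁ − r·ln z₂)/(1 − r) = (2.3609 − 0.81788×4.8203)/0.18212 = -8.6845 → z₀ = 0.0001692 m
V₃ = V₁ · ln(z₃/z₀)/ln(z₁/z₀) = 7.5 × 13.6951/11.0453 = 9.2993 m/s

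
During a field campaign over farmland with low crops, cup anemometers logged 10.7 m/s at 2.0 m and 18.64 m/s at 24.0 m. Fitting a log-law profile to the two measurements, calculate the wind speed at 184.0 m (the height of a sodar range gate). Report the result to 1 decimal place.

25.1 m/s

Log law: V ∝ ln(z/z₀). From the pair, with r = V₁/V₂ = 0.57403,
ln z₀ = (ln z₁ − r·ln z₂)/(1 − r) = (0.6931 − 0.57403×3.1781)/0.42597 = -2.6555 → z₀ = 0.07026 m
V₃ = V₁ · ln(z₃/z₀)/ln(z₁/z₀) = 10.7 × 7.8705/3.3487 = 25.1484 m/s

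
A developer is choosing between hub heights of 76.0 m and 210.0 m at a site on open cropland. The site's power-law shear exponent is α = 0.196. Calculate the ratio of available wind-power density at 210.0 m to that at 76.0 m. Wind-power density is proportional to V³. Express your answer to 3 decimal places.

Speed ratio: V_B/V_A = (z_B/z_A)^α = (210.0/76.0)^0.196 = (2.7632)^0.196 = 1.22044
Power-density ratio: P_B/P_A = (V_B/V_A)³ = (1.22044)³ = 1.81780

1.818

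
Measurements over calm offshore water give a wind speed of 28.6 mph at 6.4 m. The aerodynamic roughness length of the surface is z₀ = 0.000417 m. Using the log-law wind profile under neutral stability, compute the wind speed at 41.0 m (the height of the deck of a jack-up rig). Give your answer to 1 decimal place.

34.1 mph

Log law: V(z) ∝ ln(z/z₀), so V₂/V₁ = ln(z₂/z₀) / ln(z₁/z₀).
ln(41.0/0.000417) = 11.4960, ln(6.4/0.000417) = 9.6387
V₂ = 28.6 × 11.4960/9.6387 = 28.6 × 1.1927 = 34.1109 mph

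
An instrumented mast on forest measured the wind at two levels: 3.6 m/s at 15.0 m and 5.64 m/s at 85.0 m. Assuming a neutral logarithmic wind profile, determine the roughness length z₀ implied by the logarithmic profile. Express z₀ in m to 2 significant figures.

Log law: V(z) ∝ ln(z/z₀). With r = V₁/V₂ = 3.6/5.64 = 0.63830,
r · ln(z₂/z₀) = ln(z₁/z₀) ⇒ ln z₀ = (ln z₁ − r·ln z₂)/(1 − r)
ln z₀ = (2.70805 − 0.63830×4.44265) / 0.36170 = -0.3530
z₀ = exp(-0.3530) = 0.7026 m

z₀ ≈ 0.70 m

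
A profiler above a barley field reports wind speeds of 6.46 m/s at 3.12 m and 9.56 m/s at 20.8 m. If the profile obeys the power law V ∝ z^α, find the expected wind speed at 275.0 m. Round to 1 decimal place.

First find α: α = ln(V₂/V₁)/ln(z₂/z₁) = ln(9.56/6.46)/ln(20.8/3.12) = 0.39196/1.89712 = 0.2066
Extrapolate from 20.8 m to 275.0 m: V₃ = 9.56 × (275.0/20.8)^0.2066 = 9.56 × 1.7048 = 16.2975 m/s

16.3 m/s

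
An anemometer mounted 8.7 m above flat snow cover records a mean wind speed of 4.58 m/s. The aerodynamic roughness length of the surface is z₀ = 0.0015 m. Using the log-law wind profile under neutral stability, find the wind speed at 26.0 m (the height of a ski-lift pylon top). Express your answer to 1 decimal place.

5.2 m/s

Log law: V(z) ∝ ln(z/z₀), so V₂/V₁ = ln(z₂/z₀) / ln(z₁/z₀).
ln(26.0/0.0015) = 9.7604, ln(8.7/0.0015) = 8.6656
V₂ = 4.58 × 9.7604/8.6656 = 4.58 × 1.1263 = 5.1586 m/s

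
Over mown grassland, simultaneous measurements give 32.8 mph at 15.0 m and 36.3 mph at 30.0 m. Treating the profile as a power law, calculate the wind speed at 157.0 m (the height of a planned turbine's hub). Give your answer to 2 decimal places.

First find α: α = ln(V₂/V₁)/ln(z₂/z₁) = ln(36.3/32.8)/ln(30.0/15.0) = 0.10139/0.69315 = 0.1463
Extrapolate from 30.0 m to 157.0 m: V₃ = 36.3 × (157.0/30.0)^0.1463 = 36.3 × 1.2739 = 46.2429 mph

46.24 mph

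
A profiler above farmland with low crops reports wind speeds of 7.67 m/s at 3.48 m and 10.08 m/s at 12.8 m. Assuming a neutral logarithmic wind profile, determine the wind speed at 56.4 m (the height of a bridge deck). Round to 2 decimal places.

Log law: V ∝ ln(z/z₀). From the pair, with r = V₁/V₂ = 0.76091,
ln z₀ = (ln z₁ − r·ln z₂)/(1 − r) = (1.2470 − 0.76091×2.5494)/0.23909 = -2.8980 → z₀ = 0.05513 m
V₃ = V₁ · ln(z₃/z₀)/ln(z₁/z₀) = 7.67 × 6.9305/4.1450 = 12.8242 m/s

12.82 m/s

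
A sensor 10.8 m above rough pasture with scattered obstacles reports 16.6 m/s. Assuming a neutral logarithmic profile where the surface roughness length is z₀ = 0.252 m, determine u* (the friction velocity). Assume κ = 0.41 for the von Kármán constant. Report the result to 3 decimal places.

u* ≈ 1.811 m/s

Log law: V(z) = (u*/κ) · ln(z/z₀) ⇒ u* = κ · V / ln(z/z₀)
u* = 0.41 × 16.6 / ln(10.8/0.252) = 0.41 × 16.6 / 3.7579
   = 6.8060 / 3.7579 = 1.8111 m/s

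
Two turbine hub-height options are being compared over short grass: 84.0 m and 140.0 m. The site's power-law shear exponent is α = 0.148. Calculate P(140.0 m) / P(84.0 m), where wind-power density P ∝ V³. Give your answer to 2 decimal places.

1.25

Speed ratio: V_B/V_A = (z_B/z_A)^α = (140.0/84.0)^0.148 = (1.6667)^0.148 = 1.07853
Power-density ratio: P_B/P_A = (V_B/V_A)³ = (1.07853)³ = 1.25459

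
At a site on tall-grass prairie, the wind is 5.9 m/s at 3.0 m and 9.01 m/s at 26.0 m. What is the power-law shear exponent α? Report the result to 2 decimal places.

α ≈ 0.20

Power law: V₂/V₁ = (z₂/z₁)^α ⇒ α = ln(V₂/V₁) / ln(z₂/z₁)
α = ln(9.01/5.9) / ln(26.0/3.0) = ln(1.5271) / ln(8.6667)
  = 0.42338 / 2.15948 = 0.19606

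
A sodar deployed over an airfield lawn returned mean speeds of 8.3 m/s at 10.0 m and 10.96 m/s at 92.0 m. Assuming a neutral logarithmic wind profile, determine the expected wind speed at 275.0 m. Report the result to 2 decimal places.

12.27 m/s

Log law: V ∝ ln(z/z₀). From the pair, with r = V₁/V₂ = 0.75730,
ln z₀ = (ln z₁ − r·ln z₂)/(1 − r) = (2.3026 − 0.75730×4.5218)/0.24270 = -4.6220 → z₀ = 0.009833 m
V₃ = V₁ · ln(z₃/z₀)/ln(z₁/z₀) = 8.3 × 10.2388/6.9246 = 12.2725 m/s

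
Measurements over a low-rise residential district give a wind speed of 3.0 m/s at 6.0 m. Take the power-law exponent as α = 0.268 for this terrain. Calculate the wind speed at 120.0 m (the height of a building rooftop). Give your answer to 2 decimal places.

6.70 m/s

Power-law profile: V₂ = V₁ · (z₂/z₁)^α
V₂ = 3.0 × (120.0/6.0)^0.268 = 3.0 × (20.0000)^0.268
    = 3.0 × 2.2319 = 6.6957 m/s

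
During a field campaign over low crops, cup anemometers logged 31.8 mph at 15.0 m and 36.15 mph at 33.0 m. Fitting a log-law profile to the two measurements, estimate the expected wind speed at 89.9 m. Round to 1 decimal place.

41.7 mph

Log law: V ∝ ln(z/z₀). From the pair, with r = V₁/V₂ = 0.87967,
ln z₀ = (ln z₁ − r·ln z₂)/(1 − r) = (2.7081 − 0.87967×3.4965)/0.12033 = -3.0558 → z₀ = 0.04708 m
V₃ = V₁ · ln(z₃/z₀)/ln(z₁/z₀) = 31.8 × 7.5545/5.7639 = 41.6792 mph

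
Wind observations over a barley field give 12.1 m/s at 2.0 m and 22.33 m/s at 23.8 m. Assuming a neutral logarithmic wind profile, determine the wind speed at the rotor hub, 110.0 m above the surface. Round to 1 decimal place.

Log law: V ∝ ln(z/z₀). From the pair, with r = V₁/V₂ = 0.54187,
ln z₀ = (ln z₁ − r·ln z₂)/(1 − r) = (0.6931 − 0.54187×3.1697)/0.45813 = -2.2361 → z₀ = 0.1069 m
V₃ = V₁ · ln(z₃/z₀)/ln(z₁/z₀) = 12.1 × 6.9366/2.9292 = 28.6534 m/s

28.7 m/s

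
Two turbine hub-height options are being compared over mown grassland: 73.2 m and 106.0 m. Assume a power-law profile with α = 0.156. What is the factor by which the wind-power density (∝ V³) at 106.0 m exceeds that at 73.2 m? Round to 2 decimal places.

1.19

Speed ratio: V_B/V_A = (z_B/z_A)^α = (106.0/73.2)^0.156 = (1.4481)^0.156 = 1.05946
Power-density ratio: P_B/P_A = (V_B/V_A)³ = (1.05946)³ = 1.18919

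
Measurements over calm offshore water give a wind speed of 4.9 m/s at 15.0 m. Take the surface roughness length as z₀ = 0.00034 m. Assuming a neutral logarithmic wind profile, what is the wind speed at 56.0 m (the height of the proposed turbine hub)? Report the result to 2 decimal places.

5.50 m/s

Log law: V(z) ∝ ln(z/z₀), so V₂/V₁ = ln(z₂/z₀) / ln(z₁/z₀).
ln(56.0/0.00034) = 12.0119, ln(15.0/0.00034) = 10.6946
V₂ = 4.9 × 12.0119/10.6946 = 4.9 × 1.1232 = 5.5036 m/s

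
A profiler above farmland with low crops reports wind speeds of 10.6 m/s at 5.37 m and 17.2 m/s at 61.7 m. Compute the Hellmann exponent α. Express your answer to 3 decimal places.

α ≈ 0.198

Power law: V₂/V₁ = (z₂/z₁)^α ⇒ α = ln(V₂/V₁) / ln(z₂/z₁)
α = ln(17.2/10.6) / ln(61.7/5.37) = ln(1.6226) / ln(11.4898)
  = 0.48406 / 2.44146 = 0.19827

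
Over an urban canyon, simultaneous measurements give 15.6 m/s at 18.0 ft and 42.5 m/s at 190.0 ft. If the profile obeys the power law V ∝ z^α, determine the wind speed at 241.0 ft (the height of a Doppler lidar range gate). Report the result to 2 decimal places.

47.02 m/s

First find α: α = ln(V₂/V₁)/ln(z₂/z₁) = ln(42.5/15.6)/ln(190.0/18.0) = 1.00223/2.35665 = 0.4253
Extrapolate from 190.0 ft to 241.0 ft: V₃ = 42.5 × (241.0/190.0)^0.4253 = 42.5 × 1.1064 = 47.0224 m/s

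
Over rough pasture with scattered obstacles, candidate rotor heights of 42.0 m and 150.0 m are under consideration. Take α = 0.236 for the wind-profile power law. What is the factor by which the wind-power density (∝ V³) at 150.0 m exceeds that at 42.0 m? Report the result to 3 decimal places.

2.463

Speed ratio: V_B/V_A = (z_B/z_A)^α = (150.0/42.0)^0.236 = (3.5714)^0.236 = 1.35043
Power-density ratio: P_B/P_A = (V_B/V_A)³ = (1.35043)³ = 2.46270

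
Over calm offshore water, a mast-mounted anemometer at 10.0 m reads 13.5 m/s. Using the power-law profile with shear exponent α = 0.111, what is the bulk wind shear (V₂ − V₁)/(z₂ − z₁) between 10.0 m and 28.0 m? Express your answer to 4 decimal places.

0.0908 m/s/m

Power law: V₂ = V₁ · (z₂/z₁)^α = 13.5 × (2.8000)^0.111 = 15.1345 m/s
ΔV/Δz = (15.1345 − 13.5)/(28.0 − 10.0) = 1.6345/18.0000 = 0.09081 m/s/m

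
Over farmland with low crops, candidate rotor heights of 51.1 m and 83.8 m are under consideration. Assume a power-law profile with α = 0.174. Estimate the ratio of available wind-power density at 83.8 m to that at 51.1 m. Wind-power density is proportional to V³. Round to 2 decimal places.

Speed ratio: V_B/V_A = (z_B/z_A)^α = (83.8/51.1)^0.174 = (1.6399)^0.174 = 1.08988
Power-density ratio: P_B/P_A = (V_B/V_A)³ = (1.08988)³ = 1.29461

1.29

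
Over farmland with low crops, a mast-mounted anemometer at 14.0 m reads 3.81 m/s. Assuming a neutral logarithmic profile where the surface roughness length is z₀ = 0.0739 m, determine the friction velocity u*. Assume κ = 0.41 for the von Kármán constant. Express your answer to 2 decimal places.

u* ≈ 0.30 m/s

Log law: V(z) = (u*/κ) · ln(z/z₀) ⇒ u* = κ · V / ln(z/z₀)
u* = 0.41 × 3.81 / ln(14.0/0.0739) = 0.41 × 3.81 / 5.2441
   = 1.5621 / 5.2441 = 0.2979 m/s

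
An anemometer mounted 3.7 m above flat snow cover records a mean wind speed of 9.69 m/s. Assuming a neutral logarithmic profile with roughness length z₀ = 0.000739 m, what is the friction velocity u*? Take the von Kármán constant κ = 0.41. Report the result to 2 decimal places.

u* ≈ 0.47 m/s

Log law: V(z) = (u*/κ) · ln(z/z₀) ⇒ u* = κ · V / ln(z/z₀)
u* = 0.41 × 9.69 / ln(3.7/0.000739) = 0.41 × 9.69 / 8.5185
   = 3.9729 / 8.5185 = 0.4664 m/s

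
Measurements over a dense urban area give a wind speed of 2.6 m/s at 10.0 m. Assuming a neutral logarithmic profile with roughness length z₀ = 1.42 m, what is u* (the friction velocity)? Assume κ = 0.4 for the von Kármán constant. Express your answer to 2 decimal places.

u* ≈ 0.53 m/s

Log law: V(z) = (u*/κ) · ln(z/z₀) ⇒ u* = κ · V / ln(z/z₀)
u* = 0.4 × 2.6 / ln(10.0/1.42) = 0.4 × 2.6 / 1.9519
   = 1.0400 / 1.9519 = 0.5328 m/s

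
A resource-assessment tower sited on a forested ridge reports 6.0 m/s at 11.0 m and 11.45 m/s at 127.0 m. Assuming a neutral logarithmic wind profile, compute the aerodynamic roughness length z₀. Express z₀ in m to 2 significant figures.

z₀ ≈ 0.74 m

Log law: V(z) ∝ ln(z/z₀). With r = V₁/V₂ = 6.0/11.45 = 0.52402,
r · ln(z₂/z₀) = ln(z₁/z₀) ⇒ ln z₀ = (ln z₁ − r·ln z₂)/(1 − r)
ln z₀ = (2.39790 − 0.52402×4.84419) / 0.47598 = -0.2953
z₀ = exp(-0.2953) = 0.7443 m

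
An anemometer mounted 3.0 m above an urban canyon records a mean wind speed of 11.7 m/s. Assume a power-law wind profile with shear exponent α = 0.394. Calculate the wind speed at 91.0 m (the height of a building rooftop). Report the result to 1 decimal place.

Power-law profile: V₂ = V₁ · (z₂/z₁)^α
V₂ = 11.7 × (91.0/3.0)^0.394 = 11.7 × (30.3333)^0.394
    = 11.7 × 3.8360 = 44.8810 m/s

44.9 m/s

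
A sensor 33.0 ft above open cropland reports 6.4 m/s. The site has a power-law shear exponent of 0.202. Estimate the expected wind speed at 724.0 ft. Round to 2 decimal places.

11.94 m/s

Power-law profile: V₂ = V₁ · (z₂/z₁)^α
V₂ = 6.4 × (724.0/33.0)^0.202 = 6.4 × (21.9394)^0.202
    = 6.4 × 1.8661 = 11.9428 m/s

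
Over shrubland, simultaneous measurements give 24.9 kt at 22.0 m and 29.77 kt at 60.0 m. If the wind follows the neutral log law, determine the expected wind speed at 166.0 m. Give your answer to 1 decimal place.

Log law: V ∝ ln(z/z₀). From the pair, with r = V₁/V₂ = 0.83641,
ln z₀ = (ln z₁ − r·ln z₂)/(1 − r) = (3.0910 − 0.83641×4.0943)/0.16359 = -2.0388 → z₀ = 0.1302 m
V₃ = V₁ · ln(z₃/z₀)/ln(z₁/z₀) = 24.9 × 7.1508/5.1298 = 34.7096 kt

34.7 kt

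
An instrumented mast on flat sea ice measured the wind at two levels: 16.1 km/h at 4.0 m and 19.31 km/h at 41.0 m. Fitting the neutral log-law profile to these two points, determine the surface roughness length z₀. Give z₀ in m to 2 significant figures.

Log law: V(z) ∝ ln(z/z₀). With r = V₁/V₂ = 16.1/19.31 = 0.83376,
r · ln(z₂/z₀) = ln(z₁/z₀) ⇒ ln z₀ = (ln z₁ − r·ln z₂)/(1 − r)
ln z₀ = (1.38629 − 0.83376×3.71357) / 0.16624 = -10.2863
z₀ = exp(-10.2863) = 0.00003410 m

z₀ ≈ 0.000034 m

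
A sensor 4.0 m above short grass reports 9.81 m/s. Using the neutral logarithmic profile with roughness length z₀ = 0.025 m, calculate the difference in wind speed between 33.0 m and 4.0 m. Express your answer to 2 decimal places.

Log law: V₂ = V₁ · ln(z₂/z₀)/ln(z₁/z₀) = 9.81 × 7.1854/5.0752 = 13.8889 m/s
ΔV = 13.8889 − 9.81 = 4.0789 m/s

4.08 m/s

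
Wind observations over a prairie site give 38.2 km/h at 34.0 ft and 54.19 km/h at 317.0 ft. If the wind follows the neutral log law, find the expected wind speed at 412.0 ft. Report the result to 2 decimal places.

56.07 km/h

Log law: V ∝ ln(z/z₀). From the pair, with r = V₁/V₂ = 0.70493,
ln z₀ = (ln z₁ − r·ln z₂)/(1 − r) = (3.5264 − 0.70493×5.7589)/0.29507 = -1.8072 → z₀ = 0.1641 ft
V₃ = V₁ · ln(z₃/z₀)/ln(z₁/z₀) = 38.2 × 7.8282/5.3335 = 56.0674 km/h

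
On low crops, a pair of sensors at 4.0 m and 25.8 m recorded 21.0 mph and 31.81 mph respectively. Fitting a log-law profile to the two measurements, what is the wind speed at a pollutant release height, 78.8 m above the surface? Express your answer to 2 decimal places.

Log law: V ∝ ln(z/z₀). From the pair, with r = V₁/V₂ = 0.66017,
ln z₀ = (ln z₁ − r·ln z₂)/(1 − r) = (1.3863 − 0.66017×3.2504)/0.33983 = -2.2350 → z₀ = 0.1070 m
V₃ = V₁ · ln(z₃/z₀)/ln(z₁/z₀) = 21.0 × 6.6019/3.6212 = 38.2849 mph

38.28 mph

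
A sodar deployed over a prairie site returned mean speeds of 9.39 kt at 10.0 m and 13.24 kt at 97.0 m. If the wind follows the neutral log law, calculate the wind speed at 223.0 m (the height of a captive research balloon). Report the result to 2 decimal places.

14.65 kt

Log law: V ∝ ln(z/z₀). From the pair, with r = V₁/V₂ = 0.70921,
ln z₀ = (ln z₁ − r·ln z₂)/(1 − r) = (2.3026 − 0.70921×4.5747)/0.29079 = -3.2390 → z₀ = 0.03920 m
V₃ = V₁ · ln(z₃/z₀)/ln(z₁/z₀) = 9.39 × 8.6462/5.5416 = 14.6506 kt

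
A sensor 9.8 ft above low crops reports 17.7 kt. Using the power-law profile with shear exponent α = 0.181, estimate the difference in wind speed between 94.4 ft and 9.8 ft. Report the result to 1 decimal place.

9.0 kt

Power law: V₂ = V₁ · (z₂/z₁)^α = 17.7 × (9.6327)^0.181 = 26.6705 kt
ΔV = 26.6705 − 17.7 = 8.9705 kt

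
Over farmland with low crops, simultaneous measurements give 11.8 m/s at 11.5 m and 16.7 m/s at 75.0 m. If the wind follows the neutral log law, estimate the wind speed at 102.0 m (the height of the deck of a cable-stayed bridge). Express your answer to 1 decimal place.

17.5 m/s

Log law: V ∝ ln(z/z₀). From the pair, with r = V₁/V₂ = 0.70659,
ln z₀ = (ln z₁ − r·ln z₂)/(1 − r) = (2.4423 − 0.70659×4.3175)/0.29341 = -2.0733 → z₀ = 0.1258 m
V₃ = V₁ · ln(z₃/z₀)/ln(z₁/z₀) = 11.8 × 6.6983/4.5156 = 17.5035 m/s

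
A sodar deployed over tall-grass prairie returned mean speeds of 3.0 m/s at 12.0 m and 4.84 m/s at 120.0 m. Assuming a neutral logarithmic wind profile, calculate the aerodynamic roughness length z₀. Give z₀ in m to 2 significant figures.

z₀ ≈ 0.28 m

Log law: V(z) ∝ ln(z/z₀). With r = V₁/V₂ = 3.0/4.84 = 0.61983,
r · ln(z₂/z₀) = ln(z₁/z₀) ⇒ ln z₀ = (ln z₁ − r·ln z₂)/(1 − r)
ln z₀ = (2.48491 − 0.61983×4.78749) / 0.38017 = -1.2693
z₀ = exp(-1.2693) = 0.2810 m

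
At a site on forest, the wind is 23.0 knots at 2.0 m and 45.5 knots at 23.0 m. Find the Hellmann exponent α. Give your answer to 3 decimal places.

Power law: V₂/V₁ = (z₂/z₁)^α ⇒ α = ln(V₂/V₁) / ln(z₂/z₁)
α = ln(45.5/23.0) / ln(23.0/2.0) = ln(1.9783) / ln(11.5000)
  = 0.68222 / 2.44235 = 0.27933

α ≈ 0.279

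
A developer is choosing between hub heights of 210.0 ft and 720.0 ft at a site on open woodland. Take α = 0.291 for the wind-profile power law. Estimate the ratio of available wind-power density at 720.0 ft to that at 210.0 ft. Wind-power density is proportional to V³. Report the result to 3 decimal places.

2.932

Speed ratio: V_B/V_A = (z_B/z_A)^α = (720.0/210.0)^0.291 = (3.4286)^0.291 = 1.43126
Power-density ratio: P_B/P_A = (V_B/V_A)³ = (1.43126)³ = 2.93193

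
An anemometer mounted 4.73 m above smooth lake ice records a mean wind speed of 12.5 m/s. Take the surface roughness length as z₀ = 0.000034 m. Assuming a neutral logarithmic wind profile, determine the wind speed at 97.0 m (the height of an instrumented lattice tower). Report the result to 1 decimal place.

Log law: V(z) ∝ ln(z/z₀), so V₂/V₁ = ln(z₂/z₀) / ln(z₁/z₀).
ln(97.0/0.000034) = 14.8639, ln(4.73/0.000034) = 11.8431
V₂ = 12.5 × 14.8639/11.8431 = 12.5 × 1.2551 = 15.6883 m/s

15.7 m/s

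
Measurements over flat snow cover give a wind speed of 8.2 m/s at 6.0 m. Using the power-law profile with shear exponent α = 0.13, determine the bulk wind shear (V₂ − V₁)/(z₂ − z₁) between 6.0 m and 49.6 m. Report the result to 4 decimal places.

0.0594 m/s/m

Power law: V₂ = V₁ · (z₂/z₁)^α = 8.2 × (8.2667)^0.13 = 10.7911 m/s
ΔV/Δz = (10.7911 − 8.2)/(49.6 − 6.0) = 2.5911/43.6000 = 0.05943 m/s/m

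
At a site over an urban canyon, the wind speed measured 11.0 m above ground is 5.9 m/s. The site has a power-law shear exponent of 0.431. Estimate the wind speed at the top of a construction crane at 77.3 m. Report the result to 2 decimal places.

Power-law profile: V₂ = V₁ · (z₂/z₁)^α
V₂ = 5.9 × (77.3/11.0)^0.431 = 5.9 × (7.0273)^0.431
    = 5.9 × 2.3172 = 13.6715 m/s

13.67 m/s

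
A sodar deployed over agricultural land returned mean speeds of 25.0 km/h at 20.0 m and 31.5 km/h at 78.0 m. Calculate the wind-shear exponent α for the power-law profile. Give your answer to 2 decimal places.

Power law: V₂/V₁ = (z₂/z₁)^α ⇒ α = ln(V₂/V₁) / ln(z₂/z₁)
α = ln(31.5/25.0) / ln(78.0/20.0) = ln(1.2600) / ln(3.9000)
  = 0.23111 / 1.36098 = 0.16981

α ≈ 0.17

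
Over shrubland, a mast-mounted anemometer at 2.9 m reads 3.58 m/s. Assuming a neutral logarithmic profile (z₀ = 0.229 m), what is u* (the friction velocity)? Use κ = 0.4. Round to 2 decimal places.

u* ≈ 0.56 m/s

Log law: V(z) = (u*/κ) · ln(z/z₀) ⇒ u* = κ · V / ln(z/z₀)
u* = 0.4 × 3.58 / ln(2.9/0.229) = 0.4 × 3.58 / 2.5387
   = 1.4320 / 2.5387 = 0.5641 m/s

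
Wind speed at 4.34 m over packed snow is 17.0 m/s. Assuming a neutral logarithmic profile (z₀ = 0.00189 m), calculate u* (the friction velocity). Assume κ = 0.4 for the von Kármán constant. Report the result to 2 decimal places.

Log law: V(z) = (u*/κ) · ln(z/z₀) ⇒ u* = κ · V / ln(z/z₀)
u* = 0.4 × 17.0 / ln(4.34/0.00189) = 0.4 × 17.0 / 7.7391
   = 6.8000 / 7.7391 = 0.8787 m/s

u* ≈ 0.88 m/s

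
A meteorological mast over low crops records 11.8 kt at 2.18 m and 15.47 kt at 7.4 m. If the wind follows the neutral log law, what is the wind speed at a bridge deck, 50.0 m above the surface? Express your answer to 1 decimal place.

Log law: V ∝ ln(z/z₀). From the pair, with r = V₁/V₂ = 0.76277,
ln z₀ = (ln z₁ − r·ln z₂)/(1 − r) = (0.7793 − 0.76277×2.0015)/0.23723 = -3.1502 → z₀ = 0.04284 m
V₃ = V₁ · ln(z₃/z₀)/ln(z₁/z₀) = 11.8 × 7.0622/3.9295 = 21.2072 kt

21.2 kt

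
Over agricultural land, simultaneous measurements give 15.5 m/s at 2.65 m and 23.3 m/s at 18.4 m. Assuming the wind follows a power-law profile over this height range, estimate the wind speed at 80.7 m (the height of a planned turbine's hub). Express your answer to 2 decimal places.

First find α: α = ln(V₂/V₁)/ln(z₂/z₁) = ln(23.3/15.5)/ln(18.4/2.65) = 0.40761/1.93779 = 0.2103
Extrapolate from 18.4 m to 80.7 m: V₃ = 23.3 × (80.7/18.4)^0.2103 = 23.3 × 1.3648 = 31.7989 m/s

31.80 m/s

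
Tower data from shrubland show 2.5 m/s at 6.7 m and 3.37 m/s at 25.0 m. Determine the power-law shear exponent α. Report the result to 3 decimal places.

Power law: V₂/V₁ = (z₂/z₁)^α ⇒ α = ln(V₂/V₁) / ln(z₂/z₁)
α = ln(3.37/2.5) / ln(25.0/6.7) = ln(1.3480) / ln(3.7313)
  = 0.29862 / 1.31677 = 0.22678

α ≈ 0.227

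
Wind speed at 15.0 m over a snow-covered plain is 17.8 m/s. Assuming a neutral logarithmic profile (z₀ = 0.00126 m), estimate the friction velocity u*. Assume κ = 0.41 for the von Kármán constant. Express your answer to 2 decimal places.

Log law: V(z) = (u*/κ) · ln(z/z₀) ⇒ u* = κ · V / ln(z/z₀)
u* = 0.41 × 17.8 / ln(15.0/0.00126) = 0.41 × 17.8 / 9.3847
   = 7.2980 / 9.3847 = 0.7776 m/s

u* ≈ 0.78 m/s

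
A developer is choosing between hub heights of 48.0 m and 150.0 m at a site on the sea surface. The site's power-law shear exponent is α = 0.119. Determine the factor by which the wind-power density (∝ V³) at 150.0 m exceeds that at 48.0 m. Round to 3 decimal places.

1.502

Speed ratio: V_B/V_A = (z_B/z_A)^α = (150.0/48.0)^0.119 = (3.1250)^0.119 = 1.14522
Power-density ratio: P_B/P_A = (V_B/V_A)³ = (1.14522)³ = 1.50197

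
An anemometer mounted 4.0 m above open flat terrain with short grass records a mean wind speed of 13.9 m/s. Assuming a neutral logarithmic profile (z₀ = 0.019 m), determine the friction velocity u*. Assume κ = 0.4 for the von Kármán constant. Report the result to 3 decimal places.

u* ≈ 1.039 m/s

Log law: V(z) = (u*/κ) · ln(z/z₀) ⇒ u* = κ · V / ln(z/z₀)
u* = 0.4 × 13.9 / ln(4.0/0.019) = 0.4 × 13.9 / 5.3496
   = 5.5600 / 5.3496 = 1.0393 m/s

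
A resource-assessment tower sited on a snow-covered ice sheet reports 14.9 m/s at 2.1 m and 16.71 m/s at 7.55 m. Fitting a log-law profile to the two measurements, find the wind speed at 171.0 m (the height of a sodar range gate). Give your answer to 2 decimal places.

21.12 m/s

Log law: V ∝ ln(z/z₀). From the pair, with r = V₁/V₂ = 0.89168,
ln z₀ = (ln z₁ − r·ln z₂)/(1 − r) = (0.7419 − 0.89168×2.0215)/0.10832 = -9.7919 → z₀ = 0.00005590 m
V₃ = V₁ · ln(z₃/z₀)/ln(z₁/z₀) = 14.9 × 14.9335/10.5338 = 21.1234 m/s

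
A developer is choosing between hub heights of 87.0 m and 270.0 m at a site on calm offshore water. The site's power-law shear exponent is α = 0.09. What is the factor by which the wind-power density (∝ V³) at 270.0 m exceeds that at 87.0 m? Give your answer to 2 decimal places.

Speed ratio: V_B/V_A = (z_B/z_A)^α = (270.0/87.0)^0.09 = (3.1034)^0.09 = 1.10730
Power-density ratio: P_B/P_A = (V_B/V_A)³ = (1.10730)³ = 1.35768

1.36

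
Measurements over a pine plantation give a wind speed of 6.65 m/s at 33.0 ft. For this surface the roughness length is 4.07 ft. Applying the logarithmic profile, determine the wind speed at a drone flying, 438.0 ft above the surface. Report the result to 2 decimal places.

Log law: V(z) ∝ ln(z/z₀), so V₂/V₁ = ln(z₂/z₀) / ln(z₁/z₀).
ln(438.0/4.07) = 4.6786, ln(33.0/4.07) = 2.0929
V₂ = 6.65 × 4.6786/2.0929 = 6.65 × 2.2355 = 14.8660 m/s

14.87 m/s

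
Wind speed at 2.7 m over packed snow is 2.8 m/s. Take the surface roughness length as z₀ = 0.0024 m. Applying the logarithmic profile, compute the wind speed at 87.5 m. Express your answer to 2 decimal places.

Log law: V(z) ∝ ln(z/z₀), so V₂/V₁ = ln(z₂/z₀) / ln(z₁/z₀).
ln(87.5/0.0024) = 10.5039, ln(2.7/0.0024) = 7.0255
V₂ = 2.8 × 10.5039/7.0255 = 2.8 × 1.4951 = 4.1863 m/s

4.19 m/s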